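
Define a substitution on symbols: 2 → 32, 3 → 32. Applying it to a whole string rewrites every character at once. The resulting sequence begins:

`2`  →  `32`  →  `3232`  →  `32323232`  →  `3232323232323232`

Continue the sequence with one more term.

32323232323232323232323232323232

φ(3232323232323232) expands symbol-by-symbol to 32 32 32 32 32 32 32 32 32 32 32 32 32 32 32 32; joining the 16 pieces gives the next term.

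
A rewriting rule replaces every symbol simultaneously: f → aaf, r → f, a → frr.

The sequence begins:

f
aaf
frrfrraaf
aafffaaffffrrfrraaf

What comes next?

Rewriting the 19 symbols of aafffaaffffrrfrraaf one by one yields frr frr aaf aaf aaf frr frr aaf aaf aaf aaf f f aaf f f frr frr aaf; concatenated:

frrfrraafaafaaffrrfrraafaafaafaafffaaffffrrfrraaf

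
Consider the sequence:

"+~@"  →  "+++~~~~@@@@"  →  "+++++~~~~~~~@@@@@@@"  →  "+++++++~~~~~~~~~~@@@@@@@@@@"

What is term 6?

+++++++++++~~~~~~~~~~~~~~~~@@@@@@@@@@@@@@@@

Reading off run lengths: + runs 1, 3, 5, 7; ~ runs 1, 4, 7, 10; @ runs 1, 4, 7, 10 — each is linear in n (n = 1, 2, …).
Setting n = 6 gives 11, 16, 16 characters in each block.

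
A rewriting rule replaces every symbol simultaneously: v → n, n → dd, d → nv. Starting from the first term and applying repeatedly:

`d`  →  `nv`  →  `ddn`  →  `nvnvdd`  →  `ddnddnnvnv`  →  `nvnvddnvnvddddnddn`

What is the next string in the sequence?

ddnddnnvnvddnddnnvnvnvnvddnvnvdd

φ(nvnvddnvnvddddnddn) expands symbol-by-symbol to dd n dd n nv nv dd n dd n nv nv nv nv dd nv nv dd; joining the 18 pieces gives the next term.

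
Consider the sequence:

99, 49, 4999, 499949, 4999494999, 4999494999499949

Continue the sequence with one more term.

From term 3 onward, concatenate the last term with the second-to-last: 49·99 = 4999, 4999·49 = 499949, …
The next term joins 4999494999499949 and 4999494999.

49994949994999494999494999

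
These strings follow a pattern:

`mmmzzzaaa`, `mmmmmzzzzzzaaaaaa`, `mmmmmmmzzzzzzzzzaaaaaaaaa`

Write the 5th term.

The n-th term is 2n+1 m's then 3n z's then 3n a's (n = 1, 2, …).
At n = 5 the blocks have lengths 11, 15, 15.

mmmmmmmmmmmzzzzzzzzzzzzzzzaaaaaaaaaaaaaaa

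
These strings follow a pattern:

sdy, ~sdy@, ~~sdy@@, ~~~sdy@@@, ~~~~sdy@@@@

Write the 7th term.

~~~~~~sdy@@@@@@

Each term wraps the previous one in ~ on the left and @ on the right.
From ~~~~sdy@@@@, 2 further steps: ~~~~sdy@@@@ → ~~~~~sdy@@@@@ → (answer).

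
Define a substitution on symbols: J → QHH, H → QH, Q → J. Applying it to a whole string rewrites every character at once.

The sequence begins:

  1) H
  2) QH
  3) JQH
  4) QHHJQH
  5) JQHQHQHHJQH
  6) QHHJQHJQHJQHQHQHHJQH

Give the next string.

φ(QHHJQHJQHJQHQHQHHJQH) expands symbol-by-symbol to J QH QH QHH J QH QHH J QH QHH J QH J QH J QH QH QHH J QH; joining the 20 pieces gives the next term.

JQHQHQHHJQHQHHJQHQHHJQHJQHJQHQHQHHJQH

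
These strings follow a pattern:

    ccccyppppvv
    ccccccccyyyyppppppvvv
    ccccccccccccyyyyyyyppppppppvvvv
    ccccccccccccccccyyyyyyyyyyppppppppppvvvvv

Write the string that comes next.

ccccccccccccccccccccyyyyyyyyyyyyyppppppppppppvvvvvv

The n-th term is 4n c's then 3n-2 y's then 2n+2 p's then n+1 v's (n = 1, 2, …).
At n = 5 the blocks have lengths 20, 13, 12, 6.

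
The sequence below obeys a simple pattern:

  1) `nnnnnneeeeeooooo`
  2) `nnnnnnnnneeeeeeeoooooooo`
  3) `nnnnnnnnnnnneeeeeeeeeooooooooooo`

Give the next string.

nnnnnnnnnnnnnnneeeeeeeeeeeoooooooooooooo

Reading off run lengths: n runs 6, 9, 12; e runs 5, 7, 9; o runs 5, 8, 11 — each is linear in n (n = 1, 2, …).
Setting n = 4 gives 15, 11, 14 characters in each block.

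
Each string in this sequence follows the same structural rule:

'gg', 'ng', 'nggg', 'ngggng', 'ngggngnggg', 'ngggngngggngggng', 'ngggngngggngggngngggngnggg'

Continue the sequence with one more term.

ngggngngggngggngngggngngggngggngngggngggng

Each term (from the third on) is the previous term followed by the one before it: term 3 = ng·gg = nggg.
The next term joins ngggngngggngggngngggngnggg and ngggngngggngggng.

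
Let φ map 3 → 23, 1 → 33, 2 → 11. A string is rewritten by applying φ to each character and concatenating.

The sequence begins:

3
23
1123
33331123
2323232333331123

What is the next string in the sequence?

11231123112311232323232333331123

φ(2323232333331123) expands symbol-by-symbol to 11 23 11 23 11 23 11 23 23 23 23 23 33 33 11 23; joining the 16 pieces gives the next term.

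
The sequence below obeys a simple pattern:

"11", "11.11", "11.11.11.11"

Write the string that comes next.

11.11.11.11.11.11.11.11

Each string is two copies of the previous one joined by '.'.
One more doubling of 11.11.11.11 gives the answer.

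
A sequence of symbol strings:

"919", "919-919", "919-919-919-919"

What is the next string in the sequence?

s(k+1) = s(k)·-·s(k) — each term doubles the last with '-' between the halves.
One more doubling of 919-919-919-919 gives the answer.

919-919-919-919-919-919-919-919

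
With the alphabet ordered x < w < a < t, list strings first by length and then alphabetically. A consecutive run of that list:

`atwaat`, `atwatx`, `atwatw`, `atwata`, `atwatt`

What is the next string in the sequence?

The successor of atwatt increments the rightmost position that isn't already t and resets every position after it to x.

atwtxx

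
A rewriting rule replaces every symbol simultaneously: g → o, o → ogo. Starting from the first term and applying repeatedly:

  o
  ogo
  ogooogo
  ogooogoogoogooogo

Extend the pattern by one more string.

Rewriting the 17 symbols of ogooogoogoogooogo one by one yields ogo o ogo ogo ogo o ogo ogo o ogo ogo o ogo ogo ogo o ogo; concatenated:

ogooogoogoogooogoogooogoogooogoogoogooogo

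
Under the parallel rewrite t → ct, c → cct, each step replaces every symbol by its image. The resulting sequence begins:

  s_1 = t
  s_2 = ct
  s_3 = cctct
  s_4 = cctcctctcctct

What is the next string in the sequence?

Replace each of the 13 characters of cctcctctcctct in place — cct cct ct cct cct ct cct ct cct cct ct cct ct — and concatenate.

cctcctctcctcctctcctctcctcctctcctct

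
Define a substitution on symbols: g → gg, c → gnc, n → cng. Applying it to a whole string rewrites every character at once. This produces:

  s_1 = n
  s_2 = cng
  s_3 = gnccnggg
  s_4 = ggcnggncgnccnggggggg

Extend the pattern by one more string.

gggggnccngggggcnggncggcnggncgnccnggggggggggggggg

φ(ggcnggncgnccnggggggg) expands symbol-by-symbol to gg gg gnc cng gg gg cng gnc gg cng gnc gnc cng gg gg gg gg gg gg gg; joining the 20 pieces gives the next term.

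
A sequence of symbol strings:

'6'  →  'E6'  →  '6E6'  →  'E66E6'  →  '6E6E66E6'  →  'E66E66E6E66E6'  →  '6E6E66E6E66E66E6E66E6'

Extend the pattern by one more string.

E66E66E6E66E66E6E66E6E66E66E6E66E6

Each term (from the third on) is the two preceding terms concatenated in order: term 3 = 6·E6 = 6E6.
So term 8 is E66E66E6E66E6·6E6E66E6E66E66E6E66E6.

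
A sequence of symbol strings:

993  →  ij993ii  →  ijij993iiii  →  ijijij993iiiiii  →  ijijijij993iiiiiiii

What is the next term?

Every step adds ij to the front and ii to the end of the previous string.
Applying this once more to ijijijij993iiiiiiii:

ijijijijij993iiiiiiiiii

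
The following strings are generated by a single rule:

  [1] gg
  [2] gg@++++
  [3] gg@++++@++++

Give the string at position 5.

gg@++++@++++@++++@++++

The strings grow by a fixed suffix @++++ each time.
From gg@++++@++++, 2 further steps: gg@++++@++++ → gg@++++@++++@++++ → (answer).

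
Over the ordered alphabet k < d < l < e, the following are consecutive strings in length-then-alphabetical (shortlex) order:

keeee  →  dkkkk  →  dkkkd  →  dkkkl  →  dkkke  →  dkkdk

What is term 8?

dkkdl

Stepping forward 2 times from dkkdk: dkkdk → dkkdd, then the target.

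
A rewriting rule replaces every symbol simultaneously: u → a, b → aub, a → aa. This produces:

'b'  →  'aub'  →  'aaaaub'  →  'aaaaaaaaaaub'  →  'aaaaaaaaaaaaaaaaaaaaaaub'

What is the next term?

Rewriting the 24 symbols of aaaaaaaaaaaaaaaaaaaaaaub one by one yields aa aa aa aa aa aa aa aa aa aa aa aa aa aa aa aa aa aa aa aa aa aa a aub; concatenated:

aaaaaaaaaaaaaaaaaaaaaaaaaaaaaaaaaaaaaaaaaaaaaaub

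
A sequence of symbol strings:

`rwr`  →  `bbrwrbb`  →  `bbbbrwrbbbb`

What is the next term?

s(k+1) = bb·s(k)·bb, so each term gains bb as a prefix and bb as a suffix.
Applying this once more to bbbbrwrbbbb:

bbbbbbrwrbbbbbb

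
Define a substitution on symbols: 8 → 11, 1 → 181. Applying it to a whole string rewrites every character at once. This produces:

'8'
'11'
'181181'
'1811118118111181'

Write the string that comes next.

Rewriting the 16 symbols of 1811118118111181 one by one yields 181 11 181 181 181 181 11 181 181 11 181 181 181 181 11 181; concatenated:

18111181181181181111811811118118118118111181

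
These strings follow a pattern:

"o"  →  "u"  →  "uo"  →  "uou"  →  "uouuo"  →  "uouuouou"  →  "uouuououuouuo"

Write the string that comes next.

From term 3 onward, concatenate the last term with the second-to-last: u·o = uo, uo·u = uou, …
Continuing: uouuououuouuo · uouuouou gives term 8.

uouuououuouuououuouou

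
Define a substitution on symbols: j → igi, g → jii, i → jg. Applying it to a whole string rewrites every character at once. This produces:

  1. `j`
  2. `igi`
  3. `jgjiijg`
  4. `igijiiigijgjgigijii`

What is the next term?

Replace each of the 19 characters of igijiiigijgjgigijii in place — jg jii jg igi jg jg jg jii jg igi jii igi jii jg jii jg igi jg jg — and concatenate.

jgjiijgigijgjgjgjiijgigijiiigijiijgjiijgigijgjg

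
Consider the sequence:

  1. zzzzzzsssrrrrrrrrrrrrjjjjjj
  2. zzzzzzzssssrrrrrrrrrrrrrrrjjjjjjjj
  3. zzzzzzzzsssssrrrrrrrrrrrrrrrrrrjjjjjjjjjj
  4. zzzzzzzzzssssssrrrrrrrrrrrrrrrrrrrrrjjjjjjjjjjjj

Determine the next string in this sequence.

Reading off run lengths: z runs 6, 7, 8, 9; s runs 3, 4, 5, 6; r runs 12, 15, 18, 21; j runs 6, 8, 10, 12 — each is linear in n, where the shown terms are n = 3, 4, 5, 6.
Setting n = 7 gives 10, 7, 24, 14 characters in each block.

zzzzzzzzzzsssssssrrrrrrrrrrrrrrrrrrrrrrrrjjjjjjjjjjjjjj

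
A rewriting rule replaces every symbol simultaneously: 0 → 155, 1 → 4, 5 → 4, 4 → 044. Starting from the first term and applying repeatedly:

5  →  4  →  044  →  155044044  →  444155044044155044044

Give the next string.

044044044444155044044155044044444155044044155044044

Replace each of the 21 characters of 444155044044155044044 in place — 044 044 044 4 4 4 155 044 044 155 044 044 4 4 4 155 044 044 155 044 044 — and concatenate.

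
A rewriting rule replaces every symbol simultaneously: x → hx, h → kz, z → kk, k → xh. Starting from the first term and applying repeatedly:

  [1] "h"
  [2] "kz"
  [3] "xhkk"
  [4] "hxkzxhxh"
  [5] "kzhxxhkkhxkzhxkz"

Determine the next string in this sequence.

Rewriting the 16 symbols of kzhxxhkkhxkzhxkz one by one yields xh kk kz hx hx kz xh xh kz hx xh kk kz hx xh kk; concatenated:

xhkkkzhxhxkzxhxhkzhxxhkkkzhxxhkk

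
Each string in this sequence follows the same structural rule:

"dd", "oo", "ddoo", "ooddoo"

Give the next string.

This is a Fibonacci-style word recurrence s(k) = s(k−2)·s(k−1): e.g. dd·oo = ddoo.
Continuing: ddoo · ooddoo gives term 5.

ddooooddoo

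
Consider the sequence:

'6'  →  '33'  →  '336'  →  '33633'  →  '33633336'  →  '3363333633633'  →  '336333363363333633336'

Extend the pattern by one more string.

This is a Fibonacci-style word recurrence s(k) = s(k−1)·s(k−2): e.g. 33·6 = 336.
So term 8 is 336333363363333633336·3363333633633.

3363333633633336333363363333633633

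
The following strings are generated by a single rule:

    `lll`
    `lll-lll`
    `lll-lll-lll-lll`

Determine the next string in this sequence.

Every step duplicates the string with '-' between the halves.
Doubling lll-lll-lll-lll with '-' between the halves:

lll-lll-lll-lll-lll-lll-lll-lll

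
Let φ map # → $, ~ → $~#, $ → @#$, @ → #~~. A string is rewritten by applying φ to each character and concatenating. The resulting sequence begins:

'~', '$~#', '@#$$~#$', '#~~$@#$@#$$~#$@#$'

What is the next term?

Applying the rule to each of the 17 symbols of #~~$@#$@#$$~#$@#$ gives the pieces $ $~# $~# @#$ #~~ $ @#$ #~~ $ @#$ @#$ $~# $ @#$ #~~ $ @#$, which concatenate to the answer.

$$~#$~#@#$#~~$@#$#~~$@#$@#$$~#$@#$#~~$@#$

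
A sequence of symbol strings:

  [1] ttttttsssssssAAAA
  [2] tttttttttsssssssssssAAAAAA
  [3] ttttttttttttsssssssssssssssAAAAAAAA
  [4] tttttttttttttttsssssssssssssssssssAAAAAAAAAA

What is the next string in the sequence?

The n-th term is 3n+3 t's then 4n+3 s's then 2n+2 A's (n = 1, 2, …).
At n = 5 the blocks have lengths 18, 23, 12.

ttttttttttttttttttsssssssssssssssssssssssAAAAAAAAAAAA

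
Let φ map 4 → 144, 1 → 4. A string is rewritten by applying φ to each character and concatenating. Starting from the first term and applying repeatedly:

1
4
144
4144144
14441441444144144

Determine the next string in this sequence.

Replace each of the 17 characters of 14441441444144144 in place — 4 144 144 144 4 144 144 4 144 144 144 4 144 144 4 144 144 — and concatenate.

41441441444144144414414414441441444144144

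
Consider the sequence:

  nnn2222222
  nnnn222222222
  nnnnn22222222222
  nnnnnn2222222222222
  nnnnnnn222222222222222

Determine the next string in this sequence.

Reading off run lengths: n runs 3, 4, 5, 6, 7; 2 runs 7, 9, 11, 13, 15 — each is linear in n, where the shown terms are n = 3, 4, 5, 6, 7.
At n = 8 the blocks have lengths 8, 17.

nnnnnnnn22222222222222222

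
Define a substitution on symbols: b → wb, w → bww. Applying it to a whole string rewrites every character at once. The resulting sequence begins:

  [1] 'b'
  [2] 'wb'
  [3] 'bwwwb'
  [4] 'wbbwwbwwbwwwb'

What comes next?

Replace each of the 13 characters of wbbwwbwwbwwwb in place — bww wb wb bww bww wb bww bww wb bww bww bww wb — and concatenate.

bwwwbwbbwwbwwwbbwwbwwwbbwwbwwbwwwb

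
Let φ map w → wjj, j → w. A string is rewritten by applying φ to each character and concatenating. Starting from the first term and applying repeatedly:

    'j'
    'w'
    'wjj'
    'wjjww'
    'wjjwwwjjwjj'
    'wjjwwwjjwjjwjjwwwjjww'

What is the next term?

Applying the rule to each of the 21 symbols of wjjwwwjjwjjwjjwwwjjww gives the pieces wjj w w wjj wjj wjj w w wjj w w wjj w w wjj wjj wjj w w wjj wjj, which concatenate to the answer.

wjjwwwjjwjjwjjwwwjjwwwjjwwwjjwjjwjjwwwjjwjj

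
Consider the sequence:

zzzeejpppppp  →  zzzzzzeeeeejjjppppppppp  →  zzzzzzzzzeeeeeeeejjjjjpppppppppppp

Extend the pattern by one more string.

zzzzzzzzzzzzeeeeeeeeeeejjjjjjjppppppppppppppp

Reading off run lengths: z runs 3, 6, 9; e runs 2, 5, 8; j runs 1, 3, 5; p runs 6, 9, 12 — each is linear in n (n = 1, 2, …).
Setting n = 4 gives 12, 11, 7, 15 characters in each block.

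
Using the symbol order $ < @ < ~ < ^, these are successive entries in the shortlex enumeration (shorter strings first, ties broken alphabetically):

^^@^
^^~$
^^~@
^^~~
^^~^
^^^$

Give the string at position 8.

^^^~

Stepping forward 2 times from ^^^$: ^^^$ → ^^^@, then the target.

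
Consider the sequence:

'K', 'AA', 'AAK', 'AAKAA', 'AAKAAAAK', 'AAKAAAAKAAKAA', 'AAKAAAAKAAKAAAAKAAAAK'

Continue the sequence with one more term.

AAKAAAAKAAKAAAAKAAAAKAAKAAAAKAAKAA

This is a Fibonacci-style word recurrence s(k) = s(k−1)·s(k−2): e.g. AA·K = AAK.
The next term joins AAKAAAAKAAKAAAAKAAAAK and AAKAAAAKAAKAA.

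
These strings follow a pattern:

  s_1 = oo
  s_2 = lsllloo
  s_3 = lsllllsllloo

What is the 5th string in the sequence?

lsllllsllllsllllsllloo

Every step adds lslll at the front: s(k+1) = lslll·s(k).
From lsllllsllloo, 2 further steps: lsllllsllloo → lsllllsllllsllloo → (answer).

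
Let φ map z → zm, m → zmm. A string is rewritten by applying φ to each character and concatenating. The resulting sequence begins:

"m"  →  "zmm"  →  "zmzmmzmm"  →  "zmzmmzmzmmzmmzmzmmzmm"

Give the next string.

zmzmmzmzmmzmmzmzmmzmzmmzmmzmzmmzmmzmzmmzmzmmzmmzmzmmzmm

Replace each of the 21 characters of zmzmmzmzmmzmmzmzmmzmm in place — zm zmm zm zmm zmm zm zmm zm zmm zmm zm zmm zmm zm zmm zm zmm zmm zm zmm zmm — and concatenate.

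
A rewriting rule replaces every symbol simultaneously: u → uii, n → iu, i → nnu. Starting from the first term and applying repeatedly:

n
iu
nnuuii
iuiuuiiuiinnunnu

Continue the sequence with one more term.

nnuuiinnuuiiuiinnunnuuiinnunnuiuiuuiiiuiuuii

φ(iuiuuiiuiinnunnu) expands symbol-by-symbol to nnu uii nnu uii uii nnu nnu uii nnu nnu iu iu uii iu iu uii; joining the 16 pieces gives the next term.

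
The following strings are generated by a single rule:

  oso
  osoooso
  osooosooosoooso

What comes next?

osooosooosooosooosooosooosoooso

s(k+1) = s(k)·o·s(k) — each term doubles the last with 'o' between the halves.
So the next term is two copies of osooosooosoooso with 'o' between the halves.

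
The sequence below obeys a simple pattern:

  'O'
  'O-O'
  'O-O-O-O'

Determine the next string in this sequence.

O-O-O-O-O-O-O-O

s(k+1) = s(k)·-·s(k) — each term doubles the last with '-' between the halves.
So the next term is two copies of O-O-O-O with '-' between the halves.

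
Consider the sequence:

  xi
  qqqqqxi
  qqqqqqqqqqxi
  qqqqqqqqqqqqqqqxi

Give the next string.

qqqqqqqqqqqqqqqqqqqqxi

Each term is the previous one with qqqqq prepended.
One more step from qqqqqqqqqqqqqqqxi gives the answer.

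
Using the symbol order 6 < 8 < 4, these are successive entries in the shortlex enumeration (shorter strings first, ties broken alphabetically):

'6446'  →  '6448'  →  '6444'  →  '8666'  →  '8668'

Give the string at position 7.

Continuing the enumeration 2 steps past 8668: 8668 → 8664 → (answer).

8686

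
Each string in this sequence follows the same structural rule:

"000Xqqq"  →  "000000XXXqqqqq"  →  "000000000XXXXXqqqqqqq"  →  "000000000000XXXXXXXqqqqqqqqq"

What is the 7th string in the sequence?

000000000000000000000XXXXXXXXXXXXXqqqqqqqqqqqqqqq

The n-th term is 3n 0's then 2n-1 X's then 2n+1 q's (n = 1, 2, …).
Setting n = 7 gives 21, 13, 15 characters in each block.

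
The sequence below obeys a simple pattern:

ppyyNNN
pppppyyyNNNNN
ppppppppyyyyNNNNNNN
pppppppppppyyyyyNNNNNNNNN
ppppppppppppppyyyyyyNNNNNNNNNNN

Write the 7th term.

Each string has the form p^{3n-1} y^{n+1} N^{2n+1} (n = 1, 2, …).
For term 7, n = 7, so the run lengths are 20, 8, 15.

ppppppppppppppppppppyyyyyyyyNNNNNNNNNNNNNNN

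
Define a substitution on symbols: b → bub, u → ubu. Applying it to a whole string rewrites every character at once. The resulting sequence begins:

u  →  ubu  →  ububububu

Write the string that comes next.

Expanding ububububu: u→ubu, b→bub, u→ubu, b→bub, u→ubu, b→bub, u→ubu, b→bub, u→ubu. Concatenated: ubu bub ubu bub ubu bub ubu bub ubu.

ubububububububububububububu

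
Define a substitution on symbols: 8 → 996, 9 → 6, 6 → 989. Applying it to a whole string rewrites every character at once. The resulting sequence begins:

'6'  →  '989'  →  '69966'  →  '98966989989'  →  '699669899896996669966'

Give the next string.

φ(699669899896996669966) expands symbol-by-symbol to 989 6 6 989 989 6 996 6 6 996 6 989 6 6 989 989 989 6 6 989 989; joining the 21 pieces gives the next term.

9896698998969966699669896698998998966989989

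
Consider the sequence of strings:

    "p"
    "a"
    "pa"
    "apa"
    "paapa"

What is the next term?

apapaapa

From term 3 onward, concatenate the second-to-last term with the last: p·a = pa, a·pa = apa, …
The next term joins apa and paapa.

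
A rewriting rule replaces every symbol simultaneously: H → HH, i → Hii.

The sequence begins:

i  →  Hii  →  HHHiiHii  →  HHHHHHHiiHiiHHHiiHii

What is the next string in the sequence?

Rewriting the 20 symbols of HHHHHHHiiHiiHHHiiHii one by one yields HH HH HH HH HH HH HH Hii Hii HH Hii Hii HH HH HH Hii Hii HH Hii Hii; concatenated:

HHHHHHHHHHHHHHHiiHiiHHHiiHiiHHHHHHHiiHiiHHHiiHii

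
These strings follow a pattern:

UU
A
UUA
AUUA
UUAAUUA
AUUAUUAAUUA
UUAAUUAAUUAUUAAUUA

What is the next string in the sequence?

AUUAUUAAUUAUUAAUUAAUUAUUAAUUA

This is a Fibonacci-style word recurrence s(k) = s(k−2)·s(k−1): e.g. UU·A = UUA.
So term 8 is AUUAUUAAUUA·UUAAUUAAUUAUUAAUUA.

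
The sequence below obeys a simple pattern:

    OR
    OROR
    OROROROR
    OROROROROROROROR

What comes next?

s(k+1) = s(k)·s(k) — each term doubles the last.
Doubling OROROROROROROROR:

OROROROROROROROROROROROROROROROR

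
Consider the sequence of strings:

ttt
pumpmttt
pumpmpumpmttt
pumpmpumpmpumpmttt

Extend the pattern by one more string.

The strings grow by a fixed prefix pumpm each time.
Applying this once more to pumpmpumpmpumpmttt:

pumpmpumpmpumpmpumpmttt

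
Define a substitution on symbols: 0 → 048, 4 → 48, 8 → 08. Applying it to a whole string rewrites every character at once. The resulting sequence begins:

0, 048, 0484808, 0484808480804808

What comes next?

Rewriting the 16 symbols of 0484808480804808 one by one yields 048 48 08 48 08 048 08 48 08 048 08 048 48 08 048 08; concatenated:

0484808480804808480804808048480804808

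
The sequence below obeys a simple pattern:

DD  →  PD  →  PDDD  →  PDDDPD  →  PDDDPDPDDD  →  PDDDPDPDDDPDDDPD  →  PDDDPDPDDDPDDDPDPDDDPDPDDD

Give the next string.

Each term (from the third on) is the previous term followed by the one before it: term 3 = PD·DD = PDDD.
So term 8 is PDDDPDPDDDPDDDPDPDDDPDPDDD·PDDDPDPDDDPDDDPD.

PDDDPDPDDDPDDDPDPDDDPDPDDDPDDDPDPDDDPDDDPD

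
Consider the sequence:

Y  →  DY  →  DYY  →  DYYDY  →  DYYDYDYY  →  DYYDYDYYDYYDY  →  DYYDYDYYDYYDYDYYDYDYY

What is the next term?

From term 3 onward, concatenate the last term with the second-to-last: DY·Y = DYY, DYY·DY = DYYDY, …
Continuing: DYYDYDYYDYYDYDYYDYDYY · DYYDYDYYDYYDY gives term 8.

DYYDYDYYDYYDYDYYDYDYYDYYDYDYYDYYDY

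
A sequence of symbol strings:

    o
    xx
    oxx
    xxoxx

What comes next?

From term 3 onward, concatenate the second-to-last term with the last: o·xx = oxx, xx·oxx = xxoxx, …
The next term joins oxx and xxoxx.

oxxxxoxx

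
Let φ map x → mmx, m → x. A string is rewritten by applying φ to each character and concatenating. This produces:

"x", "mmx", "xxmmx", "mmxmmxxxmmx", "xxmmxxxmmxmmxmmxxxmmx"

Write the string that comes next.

Rewriting the 21 symbols of xxmmxxxmmxmmxmmxxxmmx one by one yields mmx mmx x x mmx mmx mmx x x mmx x x mmx x x mmx mmx mmx x x mmx; concatenated:

mmxmmxxxmmxmmxmmxxxmmxxxmmxxxmmxmmxmmxxxmmx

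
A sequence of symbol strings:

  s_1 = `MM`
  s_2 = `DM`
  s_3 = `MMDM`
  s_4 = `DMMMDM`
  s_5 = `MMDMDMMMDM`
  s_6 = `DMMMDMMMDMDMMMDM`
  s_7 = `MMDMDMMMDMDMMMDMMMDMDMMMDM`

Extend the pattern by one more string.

This is a Fibonacci-style word recurrence s(k) = s(k−2)·s(k−1): e.g. MM·DM = MMDM.
Continuing: DMMMDMMMDMDMMMDM · MMDMDMMMDMDMMMDMMMDMDMMMDM gives term 8.

DMMMDMMMDMDMMMDMMMDMDMMMDMDMMMDMMMDMDMMMDM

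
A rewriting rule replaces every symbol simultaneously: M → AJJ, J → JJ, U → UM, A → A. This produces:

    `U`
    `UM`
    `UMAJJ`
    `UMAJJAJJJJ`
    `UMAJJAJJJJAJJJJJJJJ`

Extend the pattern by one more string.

Rewriting the 19 symbols of UMAJJAJJJJAJJJJJJJJ one by one yields UM AJJ A JJ JJ A JJ JJ JJ JJ A JJ JJ JJ JJ JJ JJ JJ JJ; concatenated:

UMAJJAJJJJAJJJJJJJJAJJJJJJJJJJJJJJJJ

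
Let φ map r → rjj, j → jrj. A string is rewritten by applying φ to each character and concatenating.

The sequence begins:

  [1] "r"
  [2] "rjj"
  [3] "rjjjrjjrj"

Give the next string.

rjjjrjjrjjrjrjjjrjjrjrjjjrj

Rewriting each symbol of rjjjrjjrj: r→rjj, j→jrj, j→jrj, j→jrj, r→rjj, j→jrj, j→jrj, r→rjj, j→jrj, which concatenates to rjj jrj jrj jrj rjj jrj jrj rjj jrj.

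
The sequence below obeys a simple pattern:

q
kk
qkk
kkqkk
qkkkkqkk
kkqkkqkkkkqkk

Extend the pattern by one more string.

qkkkkqkkkkqkkqkkkkqkk

This is a Fibonacci-style word recurrence s(k) = s(k−2)·s(k−1): e.g. q·kk = qkk.
The next term joins qkkkkqkk and kkqkkqkkkkqkk.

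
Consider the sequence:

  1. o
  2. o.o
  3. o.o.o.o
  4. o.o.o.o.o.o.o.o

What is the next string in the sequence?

Every step duplicates the string with '.' between the halves.
Doubling o.o.o.o.o.o.o.o with '.' between the halves:

o.o.o.o.o.o.o.o.o.o.o.o.o.o.o.o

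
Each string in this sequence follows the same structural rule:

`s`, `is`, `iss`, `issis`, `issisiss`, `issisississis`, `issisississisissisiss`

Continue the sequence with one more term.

Each term (from the third on) is the previous term followed by the one before it: term 3 = is·s = iss.
So term 8 is issisississisissisiss·issisississis.

issisississisissisississisississis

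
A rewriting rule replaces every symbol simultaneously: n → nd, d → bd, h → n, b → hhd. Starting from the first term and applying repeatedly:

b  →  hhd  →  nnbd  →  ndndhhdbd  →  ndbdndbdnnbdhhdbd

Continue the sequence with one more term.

Replace each of the 17 characters of ndbdndbdnnbdhhdbd in place — nd bd hhd bd nd bd hhd bd nd nd hhd bd n n bd hhd bd — and concatenate.

ndbdhhdbdndbdhhdbdndndhhdbdnnbdhhdbd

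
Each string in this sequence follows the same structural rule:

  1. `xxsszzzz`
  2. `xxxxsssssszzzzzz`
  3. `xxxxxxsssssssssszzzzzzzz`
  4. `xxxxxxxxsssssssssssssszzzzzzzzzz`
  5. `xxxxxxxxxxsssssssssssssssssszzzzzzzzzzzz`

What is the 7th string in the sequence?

xxxxxxxxxxxxxxsssssssssssssssssssssssssszzzzzzzzzzzzzzzz

The n-th term is 2n x's then 4n-2 s's then 2n+2 z's (n = 1, 2, …).
For term 7, n = 7, so the run lengths are 14, 26, 16.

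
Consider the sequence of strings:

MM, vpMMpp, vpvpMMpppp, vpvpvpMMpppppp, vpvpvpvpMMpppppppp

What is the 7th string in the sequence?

Each term wraps the previous one in vp on the left and pp on the right.
From vpvpvpvpMMpppppppp, 2 further steps: vpvpvpvpMMpppppppp → vpvpvpvpvpMMpppppppppp → (answer).

vpvpvpvpvpvpMMpppppppppppp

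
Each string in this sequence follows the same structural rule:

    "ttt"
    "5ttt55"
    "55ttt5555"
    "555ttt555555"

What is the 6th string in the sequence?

Every step adds 5 to the front and 55 to the end of the previous string.
From 555ttt555555, 2 further steps: 555ttt555555 → 5555ttt55555555 → (answer).

55555ttt5555555555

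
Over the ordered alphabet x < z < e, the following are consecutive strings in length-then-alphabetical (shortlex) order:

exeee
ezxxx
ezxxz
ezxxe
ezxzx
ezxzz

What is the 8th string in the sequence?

ezxex

Advancing 2 positions from ezxzz through ezxzz → ezxze reaches term 8.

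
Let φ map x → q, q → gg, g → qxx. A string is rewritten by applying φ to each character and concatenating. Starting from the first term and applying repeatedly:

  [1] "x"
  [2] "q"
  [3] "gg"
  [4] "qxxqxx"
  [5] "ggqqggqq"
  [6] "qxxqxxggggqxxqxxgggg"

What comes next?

Rewriting the 20 symbols of qxxqxxggggqxxqxxgggg one by one yields gg q q gg q q qxx qxx qxx qxx gg q q gg q q qxx qxx qxx qxx; concatenated:

ggqqggqqqxxqxxqxxqxxggqqggqqqxxqxxqxxqxx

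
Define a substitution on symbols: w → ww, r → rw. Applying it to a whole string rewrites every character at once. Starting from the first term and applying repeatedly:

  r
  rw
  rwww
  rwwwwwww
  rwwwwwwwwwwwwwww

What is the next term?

rwwwwwwwwwwwwwwwwwwwwwwwwwwwwwww

Replace each of the 16 characters of rwwwwwwwwwwwwwww in place — rw ww ww ww ww ww ww ww ww ww ww ww ww ww ww ww — and concatenate.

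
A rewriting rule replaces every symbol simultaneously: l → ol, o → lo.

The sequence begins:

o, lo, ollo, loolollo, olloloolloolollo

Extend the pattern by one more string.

φ(olloloolloolollo) expands symbol-by-symbol to lo ol ol lo ol lo lo ol ol lo lo ol lo ol ol lo; joining the 16 pieces gives the next term.

loololloolloloololloloolloolollo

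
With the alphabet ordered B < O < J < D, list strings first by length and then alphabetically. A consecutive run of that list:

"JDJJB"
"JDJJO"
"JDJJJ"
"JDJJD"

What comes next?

Treat JDJJD as a base-4 numeral over the given alphabet and add one, carrying through any trailing D's.

JDJDB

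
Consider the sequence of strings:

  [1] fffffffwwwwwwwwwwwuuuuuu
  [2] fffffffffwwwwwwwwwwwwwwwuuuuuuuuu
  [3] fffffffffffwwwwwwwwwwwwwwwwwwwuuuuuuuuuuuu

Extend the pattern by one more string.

fffffffffffffwwwwwwwwwwwwwwwwwwwwwwwuuuuuuuuuuuuuuu

Reading off run lengths: f runs 7, 9, 11; w runs 11, 15, 19; u runs 6, 9, 12 — each is linear in n, where the shown terms are n = 2, 3, 4.
At n = 5 the blocks have lengths 13, 23, 15.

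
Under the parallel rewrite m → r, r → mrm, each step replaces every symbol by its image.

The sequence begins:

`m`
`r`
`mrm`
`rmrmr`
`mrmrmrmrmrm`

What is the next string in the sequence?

Apply φ to mrmrmrmrmrm symbol by symbol: m→r, r→mrm, m→r, r→mrm, m→r, r→mrm, m→r, r→mrm, m→r, r→mrm, m→r; joined: r mrm r mrm r mrm r mrm r mrm r.

rmrmrmrmrmrmrmrmrmrmr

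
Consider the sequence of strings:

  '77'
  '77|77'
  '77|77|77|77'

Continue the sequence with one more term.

Each string is two copies of the previous one joined by '|'.
So the next term is two copies of 77|77|77|77 with '|' between the halves.

77|77|77|77|77|77|77|77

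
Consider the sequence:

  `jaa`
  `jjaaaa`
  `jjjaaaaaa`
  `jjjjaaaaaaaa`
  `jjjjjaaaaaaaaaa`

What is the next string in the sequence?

jjjjjjaaaaaaaaaaaa

The n-th term is n j's then 2n a's (n = 1, 2, …).
Setting n = 6 gives 6, 12 characters in each block.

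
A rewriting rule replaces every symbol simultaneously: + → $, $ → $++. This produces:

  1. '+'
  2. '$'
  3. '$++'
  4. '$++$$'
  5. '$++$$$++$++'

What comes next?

$++$$$++$++$++$$$++$$

Apply φ to $++$$$++$++ symbol by symbol: $→$++, +→$, +→$, $→$++, $→$++, $→$++, +→$, +→$, $→$++, +→$, +→$; joined: $++ $ $ $++ $++ $++ $ $ $++ $ $.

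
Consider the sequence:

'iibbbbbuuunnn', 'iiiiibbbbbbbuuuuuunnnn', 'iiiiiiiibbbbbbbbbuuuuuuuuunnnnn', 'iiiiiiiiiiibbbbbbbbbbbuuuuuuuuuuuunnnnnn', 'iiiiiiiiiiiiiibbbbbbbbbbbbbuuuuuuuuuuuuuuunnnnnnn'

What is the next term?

Term n consists of 3n-1 i's, followed by 2n+3 b's, followed by 3n u's, followed by n+2 n's (n = 1, 2, …).
For the next term, n = 6, so the run lengths are 17, 15, 18, 8.

iiiiiiiiiiiiiiiiibbbbbbbbbbbbbbbuuuuuuuuuuuuuuuuuunnnnnnnn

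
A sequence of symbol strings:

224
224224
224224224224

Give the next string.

224224224224224224224224

s(k+1) = s(k)·s(k) — each term doubles the last.
One more doubling of 224224224224 gives the answer.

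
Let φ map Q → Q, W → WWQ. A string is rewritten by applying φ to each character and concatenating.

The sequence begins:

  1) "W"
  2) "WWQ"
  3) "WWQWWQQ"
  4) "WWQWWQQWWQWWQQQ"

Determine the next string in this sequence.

Replace each of the 15 characters of WWQWWQQWWQWWQQQ in place — WWQ WWQ Q WWQ WWQ Q Q WWQ WWQ Q WWQ WWQ Q Q Q — and concatenate.

WWQWWQQWWQWWQQQWWQWWQQWWQWWQQQQ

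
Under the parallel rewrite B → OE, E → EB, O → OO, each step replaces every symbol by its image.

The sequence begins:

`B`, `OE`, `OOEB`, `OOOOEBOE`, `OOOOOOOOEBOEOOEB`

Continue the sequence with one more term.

Applying the rule to each of the 16 symbols of OOOOOOOOEBOEOOEB gives the pieces OO OO OO OO OO OO OO OO EB OE OO EB OO OO EB OE, which concatenate to the answer.

OOOOOOOOOOOOOOOOEBOEOOEBOOOOEBOE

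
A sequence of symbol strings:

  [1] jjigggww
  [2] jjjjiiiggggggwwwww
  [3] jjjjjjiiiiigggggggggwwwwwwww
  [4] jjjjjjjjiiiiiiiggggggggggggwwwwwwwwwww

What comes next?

jjjjjjjjjjiiiiiiiiigggggggggggggggwwwwwwwwwwwwww

Term n consists of 2n j's, followed by 2n-1 i's, followed by 3n g's, followed by 3n-1 w's (n = 1, 2, …).
For the next term, n = 5, so the run lengths are 10, 9, 15, 14.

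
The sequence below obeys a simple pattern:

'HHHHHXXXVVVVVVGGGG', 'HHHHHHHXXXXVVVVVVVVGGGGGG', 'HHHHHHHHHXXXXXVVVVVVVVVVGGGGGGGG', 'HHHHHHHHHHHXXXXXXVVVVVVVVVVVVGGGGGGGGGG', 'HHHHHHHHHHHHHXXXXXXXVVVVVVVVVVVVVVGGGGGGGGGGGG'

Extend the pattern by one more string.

Term n consists of 2n+1 H's, followed by n+1 X's, followed by 2n+2 V's, followed by 2n G's, where the shown terms are n = 2, 3, 4, 5, 6.
Setting n = 7 gives 15, 8, 16, 14 characters in each block.

HHHHHHHHHHHHHHHXXXXXXXXVVVVVVVVVVVVVVVVGGGGGGGGGGGGGG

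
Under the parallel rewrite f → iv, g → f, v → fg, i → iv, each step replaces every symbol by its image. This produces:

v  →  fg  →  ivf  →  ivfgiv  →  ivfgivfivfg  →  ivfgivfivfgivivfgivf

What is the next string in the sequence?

Applying the rule to each of the 20 symbols of ivfgivfivfgivivfgivf gives the pieces iv fg iv f iv fg iv iv fg iv f iv fg iv fg iv f iv fg iv, which concatenate to the answer.

ivfgivfivfgivivfgivfivfgivfgivfivfgiv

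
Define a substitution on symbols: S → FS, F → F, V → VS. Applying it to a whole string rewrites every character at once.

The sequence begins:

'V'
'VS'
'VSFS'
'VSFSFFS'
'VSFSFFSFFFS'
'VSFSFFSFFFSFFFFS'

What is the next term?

VSFSFFSFFFSFFFFSFFFFFS

Applying the rule to each of the 16 symbols of VSFSFFSFFFSFFFFS gives the pieces VS FS F FS F F FS F F F FS F F F F FS, which concatenate to the answer.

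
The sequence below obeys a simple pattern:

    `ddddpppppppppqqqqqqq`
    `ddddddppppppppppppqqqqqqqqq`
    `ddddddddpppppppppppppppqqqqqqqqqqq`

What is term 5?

Reading off run lengths: d runs 4, 6, 8; p runs 9, 12, 15; q runs 7, 9, 11 — each is linear in n, where the shown terms are n = 2, 3, 4.
For term 5, n = 6, so the run lengths are 12, 21, 15.

ddddddddddddpppppppppppppppppppppqqqqqqqqqqqqqqq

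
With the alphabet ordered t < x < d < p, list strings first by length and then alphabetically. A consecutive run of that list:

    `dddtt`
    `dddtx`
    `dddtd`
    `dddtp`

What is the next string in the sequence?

dddxt

Treat dddtp as a base-4 numeral over the given alphabet and add one, carrying through any trailing p's.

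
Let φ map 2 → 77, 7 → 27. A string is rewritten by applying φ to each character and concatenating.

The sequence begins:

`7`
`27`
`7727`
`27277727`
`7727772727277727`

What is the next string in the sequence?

Replace each of the 16 characters of 7727772727277727 in place — 27 27 77 27 27 27 77 27 77 27 77 27 27 27 77 27 — and concatenate.

27277727272777277727772727277727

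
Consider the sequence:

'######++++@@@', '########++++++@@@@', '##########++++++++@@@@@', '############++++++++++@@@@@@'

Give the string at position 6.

The n-th term is 2n+2 #'s then 2n +'s then n+1 @'s, where the shown terms are n = 2, 3, 4, 5.
Setting n = 7 gives 16, 14, 8 characters in each block.

################++++++++++++++@@@@@@@@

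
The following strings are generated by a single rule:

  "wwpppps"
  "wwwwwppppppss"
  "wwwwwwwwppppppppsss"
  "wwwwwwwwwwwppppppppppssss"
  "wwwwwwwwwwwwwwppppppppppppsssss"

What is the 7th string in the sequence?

The n-th term is 3n-1 w's then 2n+2 p's then n s's (n = 1, 2, …).
Setting n = 7 gives 20, 16, 7 characters in each block.

wwwwwwwwwwwwwwwwwwwwppppppppppppppppsssssss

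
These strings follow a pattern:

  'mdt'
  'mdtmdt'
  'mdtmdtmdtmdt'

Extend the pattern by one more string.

mdtmdtmdtmdtmdtmdtmdtmdt

s(k+1) = s(k)·s(k) — each term doubles the last.
So the next term is two copies of mdtmdtmdtmdt.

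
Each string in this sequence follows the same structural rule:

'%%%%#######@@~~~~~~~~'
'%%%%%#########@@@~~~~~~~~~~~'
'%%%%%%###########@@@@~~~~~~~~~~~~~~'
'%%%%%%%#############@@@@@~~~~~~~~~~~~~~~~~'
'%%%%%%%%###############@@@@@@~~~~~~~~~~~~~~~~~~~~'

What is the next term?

%%%%%%%%%#################@@@@@@@~~~~~~~~~~~~~~~~~~~~~~~

Each string has the form %^{n+1} #^{2n+1} @^{n-1} ~^{3n-1}, where the shown terms are n = 3, 4, 5, 6, 7.
Setting n = 8 gives 9, 17, 7, 23 characters in each block.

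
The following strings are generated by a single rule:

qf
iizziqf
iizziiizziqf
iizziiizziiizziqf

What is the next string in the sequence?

iizziiizziiizziiizziqf

Every step adds iizzi at the front: s(k+1) = iizzi·s(k).
One more step from iizziiizziiizziqf gives the answer.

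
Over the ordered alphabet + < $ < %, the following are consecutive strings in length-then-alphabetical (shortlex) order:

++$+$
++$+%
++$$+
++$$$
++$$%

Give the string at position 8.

++$%%

Advancing 3 positions from ++$$% through ++$$% → ++$%+ → ++$%$ reaches term 8.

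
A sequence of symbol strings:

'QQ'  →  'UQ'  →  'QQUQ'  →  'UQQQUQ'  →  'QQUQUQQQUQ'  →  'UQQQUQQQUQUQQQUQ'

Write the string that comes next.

Each term (from the third on) is the two preceding terms concatenated in order: term 3 = QQ·UQ = QQUQ.
Continuing: QQUQUQQQUQ · UQQQUQQQUQUQQQUQ gives term 7.

QQUQUQQQUQUQQQUQQQUQUQQQUQ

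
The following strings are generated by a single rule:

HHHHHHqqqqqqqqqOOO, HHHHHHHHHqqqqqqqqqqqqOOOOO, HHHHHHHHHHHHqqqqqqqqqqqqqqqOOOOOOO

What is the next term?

HHHHHHHHHHHHHHHqqqqqqqqqqqqqqqqqqOOOOOOOOO

The n-th term is 3n H's then 3n+3 q's then 2n-1 O's, where the shown terms are n = 2, 3, 4.
For the next term, n = 5, so the run lengths are 15, 18, 9.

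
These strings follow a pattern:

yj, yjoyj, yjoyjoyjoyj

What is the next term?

yjoyjoyjoyjoyjoyjoyjoyj

Each string is two copies of the previous one joined by 'o'.
One more doubling of yjoyjoyjoyj gives the answer.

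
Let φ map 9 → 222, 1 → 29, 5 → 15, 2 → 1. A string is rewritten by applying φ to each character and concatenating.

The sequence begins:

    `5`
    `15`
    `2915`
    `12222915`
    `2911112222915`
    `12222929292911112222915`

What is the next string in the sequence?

Rewriting the 23 symbols of 12222929292911112222915 one by one yields 29 1 1 1 1 222 1 222 1 222 1 222 29 29 29 29 1 1 1 1 222 29 15; concatenated:

2911112221222122212222929292911112222915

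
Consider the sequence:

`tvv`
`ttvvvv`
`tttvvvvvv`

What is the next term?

Term n consists of n t's, followed by 2n v's (n = 1, 2, …).
Setting n = 4 gives 4, 8 characters in each block.

ttttvvvvvvvv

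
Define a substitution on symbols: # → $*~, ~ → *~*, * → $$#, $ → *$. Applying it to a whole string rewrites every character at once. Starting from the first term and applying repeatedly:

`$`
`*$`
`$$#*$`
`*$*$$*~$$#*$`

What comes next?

$$#*$$$#*$*$$$#*~**$*$$*~$$#*$

Expanding *$*$$*~$$#*$: *→$$#, $→*$, *→$$#, $→*$, $→*$, *→$$#, ~→*~*, $→*$, $→*$, #→$*~, *→$$#, $→*$. Concatenated: $$# *$ $$# *$ *$ $$# *~* *$ *$ $*~ $$# *$.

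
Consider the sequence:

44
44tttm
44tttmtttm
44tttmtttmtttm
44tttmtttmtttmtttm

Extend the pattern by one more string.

Each term is the previous one with tttm appended.
One more step from 44tttmtttmtttmtttm gives the answer.

44tttmtttmtttmtttmtttm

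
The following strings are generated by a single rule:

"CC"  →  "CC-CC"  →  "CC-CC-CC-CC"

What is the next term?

s(k+1) = s(k)·-·s(k) — each term doubles the last with '-' between the halves.
Doubling CC-CC-CC-CC with '-' between the halves:

CC-CC-CC-CC-CC-CC-CC-CC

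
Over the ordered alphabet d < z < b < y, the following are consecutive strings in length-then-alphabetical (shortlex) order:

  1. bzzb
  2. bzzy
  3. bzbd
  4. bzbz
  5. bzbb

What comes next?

bzby

Find the rightmost character of bzbb below y, bump it to the next letter, and reset everything to its right to d.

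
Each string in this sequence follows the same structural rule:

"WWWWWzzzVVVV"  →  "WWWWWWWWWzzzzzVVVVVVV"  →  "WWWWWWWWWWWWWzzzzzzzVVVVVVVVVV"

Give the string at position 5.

Reading off run lengths: W runs 5, 9, 13; z runs 3, 5, 7; V runs 4, 7, 10 — each is linear in n (n = 1, 2, …).
Setting n = 5 gives 21, 11, 16 characters in each block.

WWWWWWWWWWWWWWWWWWWWWzzzzzzzzzzzVVVVVVVVVVVVVVVV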